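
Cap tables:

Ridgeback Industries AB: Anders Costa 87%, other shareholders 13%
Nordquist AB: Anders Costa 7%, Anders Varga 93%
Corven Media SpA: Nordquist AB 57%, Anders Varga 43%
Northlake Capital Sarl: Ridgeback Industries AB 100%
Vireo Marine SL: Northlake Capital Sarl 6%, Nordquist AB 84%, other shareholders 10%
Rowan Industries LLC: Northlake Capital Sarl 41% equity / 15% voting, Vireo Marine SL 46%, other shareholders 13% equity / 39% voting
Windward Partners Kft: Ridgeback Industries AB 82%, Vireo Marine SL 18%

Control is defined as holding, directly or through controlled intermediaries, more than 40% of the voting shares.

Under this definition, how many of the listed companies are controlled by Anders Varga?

4

Anders Varga holds 93% of Nordquist, so Anders Varga controls Nordquist.
Nordquist and Anders Varga together hold 57% + 43% = 100% of Corven, so Anders Varga controls Corven.
Nordquist holds 84% of Vireo, so Anders Varga controls Vireo.
Vireo holds 46% of Rowan, so Anders Varga controls Rowan.
No other company's threshold is met.
Anders Varga controls 4 companies.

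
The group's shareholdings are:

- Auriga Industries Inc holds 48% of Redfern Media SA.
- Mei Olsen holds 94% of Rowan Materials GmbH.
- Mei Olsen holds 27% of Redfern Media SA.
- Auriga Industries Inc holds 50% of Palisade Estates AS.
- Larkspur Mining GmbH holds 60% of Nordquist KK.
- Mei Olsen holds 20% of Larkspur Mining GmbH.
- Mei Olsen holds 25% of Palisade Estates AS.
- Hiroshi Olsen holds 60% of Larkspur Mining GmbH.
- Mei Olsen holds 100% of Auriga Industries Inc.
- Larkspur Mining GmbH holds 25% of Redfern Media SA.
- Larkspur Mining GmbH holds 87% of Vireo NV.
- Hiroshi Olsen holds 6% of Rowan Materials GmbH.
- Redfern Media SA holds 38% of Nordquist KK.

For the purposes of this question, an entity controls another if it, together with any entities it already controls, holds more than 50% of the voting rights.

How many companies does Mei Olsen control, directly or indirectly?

Mei holds 94% of Rowan, so Mei controls Rowan.
Mei holds 100% of Auriga, so Mei controls Auriga.
Auriga and Mei together hold 50% + 25% = 75% of Palisade, so Mei controls Palisade.
Auriga and Mei together hold 48% + 27% = 75% of Redfern, so Mei controls Redfern.
No other company's threshold is met.
Mei controls 4 companies.

4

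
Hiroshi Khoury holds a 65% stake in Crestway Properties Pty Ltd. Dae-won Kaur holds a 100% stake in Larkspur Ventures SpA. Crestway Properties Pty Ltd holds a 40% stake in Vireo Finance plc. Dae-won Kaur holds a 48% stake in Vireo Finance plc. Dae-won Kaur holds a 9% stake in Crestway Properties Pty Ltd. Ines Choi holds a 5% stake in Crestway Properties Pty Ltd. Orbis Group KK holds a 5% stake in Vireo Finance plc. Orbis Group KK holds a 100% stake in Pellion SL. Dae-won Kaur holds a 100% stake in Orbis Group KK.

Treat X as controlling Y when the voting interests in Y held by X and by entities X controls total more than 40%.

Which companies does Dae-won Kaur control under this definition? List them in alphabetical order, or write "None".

Dae-won holds 100% of Orbis, so Dae-won controls Orbis.
Orbis holds 100% of Pellion, so Dae-won controls Pellion.
Dae-won and Orbis together hold 48% + 5% = 53% of Vireo, so Dae-won controls Vireo.
Dae-won holds 100% of Larkspur, so Dae-won controls Larkspur.
No other company's threshold is met.

Larkspur Ventures SpA, Orbis Group KK, Pellion SL, Vireo Finance plc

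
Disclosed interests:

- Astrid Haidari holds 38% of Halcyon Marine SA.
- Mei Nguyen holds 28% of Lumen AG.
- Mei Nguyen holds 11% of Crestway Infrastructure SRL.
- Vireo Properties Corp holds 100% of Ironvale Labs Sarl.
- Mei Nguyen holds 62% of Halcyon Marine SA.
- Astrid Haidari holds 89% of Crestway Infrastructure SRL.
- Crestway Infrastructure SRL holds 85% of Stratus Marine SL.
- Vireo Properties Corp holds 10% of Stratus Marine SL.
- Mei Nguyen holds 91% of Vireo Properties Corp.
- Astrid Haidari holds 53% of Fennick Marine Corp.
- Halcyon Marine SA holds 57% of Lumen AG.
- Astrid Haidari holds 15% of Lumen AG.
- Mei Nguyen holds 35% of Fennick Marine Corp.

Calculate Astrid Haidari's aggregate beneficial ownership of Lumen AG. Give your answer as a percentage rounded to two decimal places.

Astrid reaches Lumen along 2 paths.
Via Halcyon: 38% × 57% = 21.66%.
Direct stake: 15% = 15%.
Total: 21.66% + 15% = 36.66%.

36.66%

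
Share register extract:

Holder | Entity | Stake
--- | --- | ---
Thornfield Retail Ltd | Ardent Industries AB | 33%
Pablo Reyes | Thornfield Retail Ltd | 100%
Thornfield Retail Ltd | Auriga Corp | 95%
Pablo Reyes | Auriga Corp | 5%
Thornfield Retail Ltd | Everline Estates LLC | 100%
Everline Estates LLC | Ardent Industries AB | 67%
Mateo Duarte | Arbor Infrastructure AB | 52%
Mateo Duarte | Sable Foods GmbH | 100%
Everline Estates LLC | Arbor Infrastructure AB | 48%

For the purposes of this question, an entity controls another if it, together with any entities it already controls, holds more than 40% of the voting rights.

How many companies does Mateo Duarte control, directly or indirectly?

2

Mateo holds 100% of Sable, so Mateo controls Sable.
Mateo holds 52% of Arbor, so Mateo controls Arbor.
No other company's threshold is met.
Mateo controls 2 companies.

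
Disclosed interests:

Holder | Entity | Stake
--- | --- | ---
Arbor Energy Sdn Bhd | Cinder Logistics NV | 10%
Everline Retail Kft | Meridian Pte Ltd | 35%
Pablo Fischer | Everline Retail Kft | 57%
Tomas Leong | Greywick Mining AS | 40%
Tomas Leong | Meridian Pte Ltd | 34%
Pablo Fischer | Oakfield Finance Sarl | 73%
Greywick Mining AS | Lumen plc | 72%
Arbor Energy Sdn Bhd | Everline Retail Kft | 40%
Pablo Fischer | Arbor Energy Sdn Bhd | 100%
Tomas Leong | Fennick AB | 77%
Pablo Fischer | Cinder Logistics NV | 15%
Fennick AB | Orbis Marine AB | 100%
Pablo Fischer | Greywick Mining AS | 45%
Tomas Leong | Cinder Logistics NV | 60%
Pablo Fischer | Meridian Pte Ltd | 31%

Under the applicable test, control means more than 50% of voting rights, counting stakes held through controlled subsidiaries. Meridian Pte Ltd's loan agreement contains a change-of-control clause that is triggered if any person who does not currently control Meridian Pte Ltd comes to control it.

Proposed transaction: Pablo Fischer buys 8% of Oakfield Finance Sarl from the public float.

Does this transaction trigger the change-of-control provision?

No

The purchase changes only Pablo's holdings, so Pablo is the only person who could newly come to control Meridian.
Pablo holds 100% of Arbor, so Pablo controls Arbor.
Arbor and Pablo together hold 40% + 57% = 97% of Everline, so Pablo controls Everline.
Everline and Pablo together hold 35% + 31% = 66% of Meridian, so Pablo controls Meridian.
So Pablo already controls Meridian before the transaction.
After the purchase, Pablo's direct stake in Oakfield rises to 73% + 8% = 81%.
Pablo controlled Meridian already, so this is not a new person acquiring control; every other person's position is unchanged or reduced.
No new person acquires control, so the clause is not triggered.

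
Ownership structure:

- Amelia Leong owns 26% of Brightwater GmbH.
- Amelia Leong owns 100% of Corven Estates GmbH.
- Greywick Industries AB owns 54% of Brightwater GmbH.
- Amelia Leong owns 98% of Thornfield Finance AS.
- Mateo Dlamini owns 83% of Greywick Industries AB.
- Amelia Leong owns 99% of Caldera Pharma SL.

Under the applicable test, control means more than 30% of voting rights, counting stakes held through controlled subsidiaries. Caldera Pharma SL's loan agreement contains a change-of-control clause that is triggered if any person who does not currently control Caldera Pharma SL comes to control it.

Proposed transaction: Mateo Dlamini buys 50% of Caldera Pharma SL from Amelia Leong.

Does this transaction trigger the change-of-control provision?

Yes

The purchase adds only to Mateo's holdings (Amelia's stake shrinks), so Mateo is the only person who could newly come to control Caldera.
Mateo holds 83% of Greywick, so Mateo controls Greywick.
Greywick holds 54% of Brightwater, so Mateo controls Brightwater.
Neither Mateo nor any entity Mateo controls holds any voting interest in Caldera.
So before the transaction, Mateo does not control Caldera.
After the purchase, Mateo holds 50% of Caldera directly, and Amelia's stake falls to 49%.
Mateo holds 50% of Caldera, so Mateo controls Caldera.
Mateo did not control Caldera before and does after, so the clause is triggered.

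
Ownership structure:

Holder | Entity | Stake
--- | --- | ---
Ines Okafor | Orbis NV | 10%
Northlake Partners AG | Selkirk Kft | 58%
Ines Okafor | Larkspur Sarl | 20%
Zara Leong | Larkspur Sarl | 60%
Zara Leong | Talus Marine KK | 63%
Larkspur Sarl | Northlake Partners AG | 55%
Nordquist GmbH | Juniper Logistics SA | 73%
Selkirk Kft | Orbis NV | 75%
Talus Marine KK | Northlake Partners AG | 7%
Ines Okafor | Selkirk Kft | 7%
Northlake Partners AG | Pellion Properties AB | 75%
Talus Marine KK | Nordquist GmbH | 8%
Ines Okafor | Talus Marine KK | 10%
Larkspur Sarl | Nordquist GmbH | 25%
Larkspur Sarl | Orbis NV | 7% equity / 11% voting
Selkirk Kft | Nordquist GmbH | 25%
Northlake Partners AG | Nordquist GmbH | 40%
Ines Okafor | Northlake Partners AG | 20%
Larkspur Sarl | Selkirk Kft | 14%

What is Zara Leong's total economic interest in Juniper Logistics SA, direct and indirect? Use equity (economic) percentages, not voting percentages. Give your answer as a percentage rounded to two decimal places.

31.05%

Zara reaches Juniper along 7 paths.
Via Larkspur → Nordquist: 60% × 25% × 73% = 10.95%.
Via Larkspur → Northlake → Nordquist: 60% × 55% × 40% × 73% = 9.636%.
Via Talus → Northlake → Nordquist: 63% × 7% × 40% × 73% = 1.28772%.
Via Talus → Nordquist: 63% × 8% × 73% = 3.6792%.
Via Larkspur → Selkirk → Nordquist: 60% × 14% × 25% × 73% = 1.533%.
Via Larkspur → Northlake → Selkirk → Nordquist: 60% × 55% × 58% × 25% × 73% = 3.49305%.
Via Talus → Northlake → Selkirk → Nordquist: 63% × 7% × 58% × 25% × 73% = 0.4667985%.
Total: 10.95% + 9.636% + 1.28772% + 3.6792% + 1.533% + 3.49305% + 0.4667985% = 31.0457685%.
Rounded: 31.05%.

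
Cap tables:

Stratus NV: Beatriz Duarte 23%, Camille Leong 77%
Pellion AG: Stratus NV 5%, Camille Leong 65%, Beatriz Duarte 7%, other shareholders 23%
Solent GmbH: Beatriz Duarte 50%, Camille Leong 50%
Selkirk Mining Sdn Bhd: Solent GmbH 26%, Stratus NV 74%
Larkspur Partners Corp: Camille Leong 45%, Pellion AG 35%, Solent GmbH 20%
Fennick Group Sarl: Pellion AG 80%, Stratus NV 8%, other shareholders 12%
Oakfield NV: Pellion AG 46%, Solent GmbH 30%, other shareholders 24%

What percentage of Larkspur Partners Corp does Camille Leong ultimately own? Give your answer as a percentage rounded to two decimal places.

79.10%

Camille reaches Larkspur along 4 paths.
Direct stake: 45% = 45%.
Via Stratus → Pellion: 77% × 5% × 35% = 1.3475%.
Via Pellion: 65% × 35% = 22.75%.
Via Solent: 50% × 20% = 10%.
Total: 45% + 1.3475% + 22.75% + 10% = 79.0975%.
Rounded: 79.10%.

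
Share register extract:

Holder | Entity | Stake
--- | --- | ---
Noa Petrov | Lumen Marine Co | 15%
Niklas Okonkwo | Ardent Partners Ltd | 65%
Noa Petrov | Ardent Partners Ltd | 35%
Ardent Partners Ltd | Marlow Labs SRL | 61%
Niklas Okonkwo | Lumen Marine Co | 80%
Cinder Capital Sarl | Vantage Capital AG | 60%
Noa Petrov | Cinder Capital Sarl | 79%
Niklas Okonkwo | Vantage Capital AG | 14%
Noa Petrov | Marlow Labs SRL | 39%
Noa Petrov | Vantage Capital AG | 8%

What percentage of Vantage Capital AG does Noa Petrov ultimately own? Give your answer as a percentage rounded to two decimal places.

Noa reaches Vantage along 2 paths.
Via Cinder: 79% × 60% = 47.4%.
Direct stake: 8% = 8%.
Total: 47.4% + 8% = 55.4%.
Rounded: 55.40%.

55.40%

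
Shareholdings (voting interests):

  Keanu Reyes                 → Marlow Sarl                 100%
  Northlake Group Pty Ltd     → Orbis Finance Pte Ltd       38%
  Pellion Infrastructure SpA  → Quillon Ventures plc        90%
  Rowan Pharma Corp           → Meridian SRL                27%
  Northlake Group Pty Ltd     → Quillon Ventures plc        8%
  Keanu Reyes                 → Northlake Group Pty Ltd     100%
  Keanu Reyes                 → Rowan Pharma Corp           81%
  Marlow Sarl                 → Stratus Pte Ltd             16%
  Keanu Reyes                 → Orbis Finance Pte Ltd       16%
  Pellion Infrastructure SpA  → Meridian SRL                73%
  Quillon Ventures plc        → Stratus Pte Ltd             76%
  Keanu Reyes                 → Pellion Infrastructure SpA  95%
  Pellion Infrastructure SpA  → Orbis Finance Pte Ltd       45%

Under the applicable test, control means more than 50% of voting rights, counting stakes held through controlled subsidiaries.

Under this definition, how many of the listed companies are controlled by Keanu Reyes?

8

Keanu holds 100% of Northlake, so Keanu controls Northlake.
Keanu holds 100% of Marlow, so Keanu controls Marlow.
Keanu holds 95% of Pellion, so Keanu controls Pellion.
Northlake and Keanu and Pellion together hold 38% + 16% + 45% = 99% of Orbis, so Keanu controls Orbis.
Keanu holds 81% of Rowan, so Keanu controls Rowan.
Pellion and Northlake together hold 90% + 8% = 98% of Quillon, so Keanu controls Quillon.
Rowan and Pellion together hold 27% + 73% = 100% of Meridian, so Keanu controls Meridian.
Quillon and Marlow together hold 76% + 16% = 92% of Stratus, so Keanu controls Stratus.
Keanu controls 8 companies.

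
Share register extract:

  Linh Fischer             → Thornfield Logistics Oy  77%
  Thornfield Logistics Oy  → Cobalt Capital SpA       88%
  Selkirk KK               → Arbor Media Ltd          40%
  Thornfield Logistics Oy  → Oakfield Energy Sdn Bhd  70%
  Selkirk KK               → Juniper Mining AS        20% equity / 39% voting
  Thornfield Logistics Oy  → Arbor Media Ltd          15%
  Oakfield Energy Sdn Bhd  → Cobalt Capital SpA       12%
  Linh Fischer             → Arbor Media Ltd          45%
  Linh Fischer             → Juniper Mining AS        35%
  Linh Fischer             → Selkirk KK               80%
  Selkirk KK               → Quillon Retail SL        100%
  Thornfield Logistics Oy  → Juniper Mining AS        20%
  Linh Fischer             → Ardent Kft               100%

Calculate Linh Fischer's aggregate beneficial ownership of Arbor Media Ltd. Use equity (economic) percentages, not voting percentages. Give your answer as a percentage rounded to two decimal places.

Linh reaches Arbor along 3 paths.
Direct stake: 45% = 45%.
Via Thornfield: 77% × 15% = 11.55%.
Via Selkirk: 80% × 40% = 32%.
Total: 45% + 11.55% + 32% = 88.55%.

88.55%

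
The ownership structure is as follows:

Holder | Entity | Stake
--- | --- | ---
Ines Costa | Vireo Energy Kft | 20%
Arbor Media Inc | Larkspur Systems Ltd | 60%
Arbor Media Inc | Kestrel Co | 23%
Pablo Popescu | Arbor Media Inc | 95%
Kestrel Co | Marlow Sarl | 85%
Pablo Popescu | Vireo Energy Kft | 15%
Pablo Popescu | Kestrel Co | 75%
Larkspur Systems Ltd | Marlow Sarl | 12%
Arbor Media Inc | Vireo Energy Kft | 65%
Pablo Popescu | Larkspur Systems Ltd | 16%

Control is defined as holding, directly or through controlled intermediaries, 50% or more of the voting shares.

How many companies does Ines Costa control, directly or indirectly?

Ines's largest direct stake is 20% in Vireo, which does not meet the threshold.
Ines controls 0 companies.

0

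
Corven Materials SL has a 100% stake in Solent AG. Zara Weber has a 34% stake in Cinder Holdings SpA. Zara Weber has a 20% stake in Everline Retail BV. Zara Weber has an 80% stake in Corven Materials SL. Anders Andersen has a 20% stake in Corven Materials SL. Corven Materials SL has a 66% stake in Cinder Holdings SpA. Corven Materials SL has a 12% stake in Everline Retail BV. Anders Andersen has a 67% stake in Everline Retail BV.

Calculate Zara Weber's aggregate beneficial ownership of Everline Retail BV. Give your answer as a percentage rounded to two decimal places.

29.60%

Zara reaches Everline along 2 paths.
Direct stake: 20% = 20%.
Via Corven: 80% × 12% = 9.6%.
Total: 20% + 9.6% = 29.6%.
Rounded: 29.60%.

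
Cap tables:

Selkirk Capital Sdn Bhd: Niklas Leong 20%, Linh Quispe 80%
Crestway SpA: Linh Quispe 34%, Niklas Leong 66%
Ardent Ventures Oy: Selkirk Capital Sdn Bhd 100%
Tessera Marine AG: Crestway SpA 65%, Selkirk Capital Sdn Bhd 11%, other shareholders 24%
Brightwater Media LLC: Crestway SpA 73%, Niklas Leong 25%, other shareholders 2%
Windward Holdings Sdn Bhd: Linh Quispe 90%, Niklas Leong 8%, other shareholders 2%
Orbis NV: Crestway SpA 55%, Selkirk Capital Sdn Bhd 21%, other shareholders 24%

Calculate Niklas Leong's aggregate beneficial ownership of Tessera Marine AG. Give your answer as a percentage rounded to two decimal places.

45.10%

Niklas reaches Tessera along 2 paths.
Via Crestway: 66% × 65% = 42.9%.
Via Selkirk: 20% × 11% = 2.2%.
Total: 42.9% + 2.2% = 45.1%.
Rounded: 45.10%.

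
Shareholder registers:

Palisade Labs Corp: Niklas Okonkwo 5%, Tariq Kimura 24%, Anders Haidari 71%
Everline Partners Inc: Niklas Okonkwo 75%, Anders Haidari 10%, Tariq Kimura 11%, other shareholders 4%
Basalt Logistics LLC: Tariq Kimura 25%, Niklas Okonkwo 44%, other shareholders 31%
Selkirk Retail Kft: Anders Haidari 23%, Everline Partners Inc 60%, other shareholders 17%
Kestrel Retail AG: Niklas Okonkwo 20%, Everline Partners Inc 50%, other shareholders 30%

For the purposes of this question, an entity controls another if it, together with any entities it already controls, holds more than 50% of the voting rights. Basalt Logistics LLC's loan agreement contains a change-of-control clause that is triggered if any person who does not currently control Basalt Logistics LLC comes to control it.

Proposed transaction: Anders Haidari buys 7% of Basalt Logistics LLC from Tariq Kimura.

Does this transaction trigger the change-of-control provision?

The purchase adds only to Anders's holdings (Tariq's stake shrinks), so Anders is the only person who could newly come to control Basalt.
Anders holds 71% of Palisade, so Anders controls Palisade.
Neither Anders nor any entity Anders controls holds any voting interest in Basalt.
So before the transaction, Anders does not control Basalt.
After the purchase, Anders holds 7% of Basalt directly, and Tariq's stake falls to 18%.
After the transaction, Anders's side holds 7% of Basalt, not > 50%, so Anders still does not control Basalt.
No new person acquires control, so the clause is not triggered.

No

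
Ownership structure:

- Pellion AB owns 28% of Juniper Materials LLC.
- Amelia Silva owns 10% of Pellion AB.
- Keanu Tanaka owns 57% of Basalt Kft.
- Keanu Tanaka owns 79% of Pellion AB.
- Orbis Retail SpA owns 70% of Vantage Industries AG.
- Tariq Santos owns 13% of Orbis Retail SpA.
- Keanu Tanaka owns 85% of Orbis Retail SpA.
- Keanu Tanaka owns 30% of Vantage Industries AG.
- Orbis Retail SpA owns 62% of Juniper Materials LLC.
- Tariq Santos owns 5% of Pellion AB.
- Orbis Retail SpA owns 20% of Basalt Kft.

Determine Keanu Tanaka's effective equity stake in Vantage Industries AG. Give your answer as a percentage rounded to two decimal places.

Keanu reaches Vantage along 2 paths.
Via Orbis: 85% × 70% = 59.5%.
Direct stake: 30% = 30%.
Total: 59.5% + 30% = 89.5%.
Rounded: 89.50%.

89.50%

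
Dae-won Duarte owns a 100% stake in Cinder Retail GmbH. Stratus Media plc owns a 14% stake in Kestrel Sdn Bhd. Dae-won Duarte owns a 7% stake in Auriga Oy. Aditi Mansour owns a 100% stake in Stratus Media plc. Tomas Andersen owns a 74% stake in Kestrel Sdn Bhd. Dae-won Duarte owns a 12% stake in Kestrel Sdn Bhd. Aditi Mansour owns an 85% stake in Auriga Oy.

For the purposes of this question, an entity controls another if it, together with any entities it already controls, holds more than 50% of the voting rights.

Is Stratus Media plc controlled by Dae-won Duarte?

Dae-won holds 100% of Cinder, so Dae-won controls Cinder.
Neither Dae-won nor any entity Dae-won controls holds any voting interest in Stratus.
So Dae-won does not control Stratus.

No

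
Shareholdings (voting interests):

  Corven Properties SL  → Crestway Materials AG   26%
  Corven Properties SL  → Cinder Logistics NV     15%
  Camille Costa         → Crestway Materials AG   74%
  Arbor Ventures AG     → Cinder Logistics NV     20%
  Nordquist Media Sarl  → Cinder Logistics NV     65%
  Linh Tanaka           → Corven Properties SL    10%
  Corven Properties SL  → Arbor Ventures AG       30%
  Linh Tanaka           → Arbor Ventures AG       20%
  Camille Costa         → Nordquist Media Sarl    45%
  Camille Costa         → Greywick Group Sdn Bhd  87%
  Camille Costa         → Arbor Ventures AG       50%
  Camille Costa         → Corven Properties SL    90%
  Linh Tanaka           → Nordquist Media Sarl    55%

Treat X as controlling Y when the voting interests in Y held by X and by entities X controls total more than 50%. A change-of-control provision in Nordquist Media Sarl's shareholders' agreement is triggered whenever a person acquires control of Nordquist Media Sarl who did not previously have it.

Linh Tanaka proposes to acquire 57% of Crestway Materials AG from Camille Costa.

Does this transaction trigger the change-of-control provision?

No

The purchase adds only to Linh's holdings (Camille's stake shrinks), so Linh is the only person who could newly come to control Nordquist.
Linh holds 55% of Nordquist, so Linh controls Nordquist.
So Linh already controls Nordquist before the transaction.
After the purchase, Linh holds 57% of Crestway directly, and Camille's stake falls to 17%.
Linh controlled Nordquist already, so this is not a new person acquiring control; every other person's position is unchanged or reduced.
No new person acquires control, so the clause is not triggered.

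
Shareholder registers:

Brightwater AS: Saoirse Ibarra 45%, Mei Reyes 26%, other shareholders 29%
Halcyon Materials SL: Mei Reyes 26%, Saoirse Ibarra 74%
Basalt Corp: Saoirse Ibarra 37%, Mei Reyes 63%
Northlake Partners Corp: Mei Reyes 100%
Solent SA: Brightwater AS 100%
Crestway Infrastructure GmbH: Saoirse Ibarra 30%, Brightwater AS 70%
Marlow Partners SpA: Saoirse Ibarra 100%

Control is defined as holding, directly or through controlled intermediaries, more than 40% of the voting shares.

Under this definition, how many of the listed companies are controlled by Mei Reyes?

Mei holds 63% of Basalt, so Mei controls Basalt.
Mei holds 100% of Northlake, so Mei controls Northlake.
No other company's threshold is met.
Mei controls 2 companies.

2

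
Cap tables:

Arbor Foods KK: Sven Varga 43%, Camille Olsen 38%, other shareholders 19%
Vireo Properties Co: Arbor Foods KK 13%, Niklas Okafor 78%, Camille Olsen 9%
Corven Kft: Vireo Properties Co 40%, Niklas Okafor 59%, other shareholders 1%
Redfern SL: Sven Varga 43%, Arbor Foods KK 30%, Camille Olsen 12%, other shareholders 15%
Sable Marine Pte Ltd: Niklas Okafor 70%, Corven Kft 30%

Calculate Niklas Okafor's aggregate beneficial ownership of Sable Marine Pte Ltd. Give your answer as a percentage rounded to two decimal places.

97.06%

Niklas reaches Sable along 3 paths.
Direct stake: 70% = 70%.
Via Vireo → Corven: 78% × 40% × 30% = 9.36%.
Via Corven: 59% × 30% = 17.7%.
Total: 70% + 9.36% + 17.7% = 97.06%.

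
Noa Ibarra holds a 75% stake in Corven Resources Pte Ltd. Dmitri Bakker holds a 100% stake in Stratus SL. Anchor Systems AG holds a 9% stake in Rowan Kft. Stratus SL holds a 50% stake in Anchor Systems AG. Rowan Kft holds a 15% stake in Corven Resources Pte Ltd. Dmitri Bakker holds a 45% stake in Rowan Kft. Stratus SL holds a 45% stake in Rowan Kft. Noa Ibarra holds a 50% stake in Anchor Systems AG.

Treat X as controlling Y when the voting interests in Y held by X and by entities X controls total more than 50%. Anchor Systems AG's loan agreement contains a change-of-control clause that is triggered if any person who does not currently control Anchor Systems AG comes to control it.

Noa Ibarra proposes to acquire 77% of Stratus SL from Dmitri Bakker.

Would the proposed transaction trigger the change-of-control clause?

The purchase adds only to Noa's holdings (Dmitri's stake shrinks), so Noa is the only person who could newly come to control Anchor.
Noa holds 75% of Corven, so Noa controls Corven.
In Anchor, Noa's side holds only 50%, not > 50%.
So before the transaction, Noa does not control Anchor.
After the purchase, Noa holds 77% of Stratus directly, and Dmitri's stake falls to 23%.
Noa holds 77% of Stratus, so Noa controls Stratus.
Stratus and Noa together hold 50% + 50% = 100% of Anchor, so Noa controls Anchor.
Noa did not control Anchor before and does after, so the clause is triggered.

Yes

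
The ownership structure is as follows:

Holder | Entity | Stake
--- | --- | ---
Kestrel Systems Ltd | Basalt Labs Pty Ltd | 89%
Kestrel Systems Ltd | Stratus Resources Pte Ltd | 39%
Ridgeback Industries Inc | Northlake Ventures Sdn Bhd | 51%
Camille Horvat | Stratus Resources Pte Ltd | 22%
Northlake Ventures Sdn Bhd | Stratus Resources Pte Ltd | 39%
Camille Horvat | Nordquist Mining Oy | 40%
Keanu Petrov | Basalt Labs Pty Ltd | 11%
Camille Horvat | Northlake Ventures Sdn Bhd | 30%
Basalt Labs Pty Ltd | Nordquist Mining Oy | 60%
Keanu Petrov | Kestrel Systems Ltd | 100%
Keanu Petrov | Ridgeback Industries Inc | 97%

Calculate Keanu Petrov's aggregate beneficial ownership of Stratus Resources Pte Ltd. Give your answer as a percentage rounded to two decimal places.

58.29%

Keanu reaches Stratus along 2 paths.
Via Ridgeback → Northlake: 97% × 51% × 39% = 19.2933%.
Via Kestrel: 100% × 39% = 39%.
Total: 19.2933% + 39% = 58.2933%.
Rounded: 58.29%.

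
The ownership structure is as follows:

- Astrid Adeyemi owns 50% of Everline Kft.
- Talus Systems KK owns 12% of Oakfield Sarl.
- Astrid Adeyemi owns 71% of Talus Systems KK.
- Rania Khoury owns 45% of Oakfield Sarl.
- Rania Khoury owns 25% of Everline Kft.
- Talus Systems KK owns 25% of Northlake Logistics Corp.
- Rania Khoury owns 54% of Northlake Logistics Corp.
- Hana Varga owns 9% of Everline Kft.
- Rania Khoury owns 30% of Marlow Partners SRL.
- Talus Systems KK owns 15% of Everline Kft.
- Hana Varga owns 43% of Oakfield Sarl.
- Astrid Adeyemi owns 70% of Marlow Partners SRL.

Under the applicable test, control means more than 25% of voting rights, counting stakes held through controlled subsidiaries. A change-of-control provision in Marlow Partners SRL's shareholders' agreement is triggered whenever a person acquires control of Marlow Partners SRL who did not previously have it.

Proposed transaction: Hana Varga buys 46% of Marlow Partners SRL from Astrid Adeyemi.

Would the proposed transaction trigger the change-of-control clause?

Yes

The purchase adds only to Hana's holdings (Astrid's stake shrinks), so Hana is the only person who could newly come to control Marlow.
Hana holds 43% of Oakfield, so Hana controls Oakfield.
Neither Hana nor any entity Hana controls holds any voting interest in Marlow.
So before the transaction, Hana does not control Marlow.
After the purchase, Hana holds 46% of Marlow directly, and Astrid's stake falls to 24%.
Hana holds 46% of Marlow, so Hana controls Marlow.
Hana did not control Marlow before and does after, so the clause is triggered.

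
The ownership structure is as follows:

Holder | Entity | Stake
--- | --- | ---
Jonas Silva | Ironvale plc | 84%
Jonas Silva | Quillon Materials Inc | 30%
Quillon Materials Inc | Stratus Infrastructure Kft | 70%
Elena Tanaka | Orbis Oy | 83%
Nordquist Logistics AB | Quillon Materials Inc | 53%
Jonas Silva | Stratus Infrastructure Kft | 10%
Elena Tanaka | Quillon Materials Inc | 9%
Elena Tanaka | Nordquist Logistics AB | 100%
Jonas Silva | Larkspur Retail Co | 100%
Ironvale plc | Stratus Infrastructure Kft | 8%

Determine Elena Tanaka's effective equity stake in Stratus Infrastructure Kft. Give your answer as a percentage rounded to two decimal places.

Elena reaches Stratus along 2 paths.
Via Nordquist → Quillon: 100% × 53% × 70% = 37.1%.
Via Quillon: 9% × 70% = 6.3%.
Total: 37.1% + 6.3% = 43.4%.
Rounded: 43.40%.

43.40%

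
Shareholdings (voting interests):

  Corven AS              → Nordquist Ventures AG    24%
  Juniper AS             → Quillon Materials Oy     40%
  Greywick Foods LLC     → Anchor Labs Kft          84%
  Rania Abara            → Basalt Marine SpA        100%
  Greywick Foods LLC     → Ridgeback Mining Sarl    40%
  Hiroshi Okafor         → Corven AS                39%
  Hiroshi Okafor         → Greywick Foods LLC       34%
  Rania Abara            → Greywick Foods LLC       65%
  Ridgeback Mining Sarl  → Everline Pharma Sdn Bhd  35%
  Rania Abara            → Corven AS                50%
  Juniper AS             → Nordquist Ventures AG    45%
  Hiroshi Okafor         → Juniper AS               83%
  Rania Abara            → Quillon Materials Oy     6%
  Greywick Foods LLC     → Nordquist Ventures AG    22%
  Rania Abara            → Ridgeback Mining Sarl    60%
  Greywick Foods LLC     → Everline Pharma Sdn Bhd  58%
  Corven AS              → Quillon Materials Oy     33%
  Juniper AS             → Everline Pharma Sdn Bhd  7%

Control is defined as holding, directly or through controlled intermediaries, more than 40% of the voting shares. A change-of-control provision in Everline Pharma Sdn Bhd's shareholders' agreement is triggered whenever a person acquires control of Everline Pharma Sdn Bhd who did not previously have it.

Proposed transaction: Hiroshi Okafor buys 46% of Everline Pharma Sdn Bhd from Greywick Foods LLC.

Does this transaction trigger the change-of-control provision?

Yes

The purchase adds only to Hiroshi's holdings (Greywick's stake shrinks), so Hiroshi is the only person who could newly come to control Everline.
Hiroshi holds 83% of Juniper, so Hiroshi controls Juniper.
Juniper holds 45% of Nordquist, so Hiroshi controls Nordquist.
In Everline, Hiroshi's side holds only 7%, not > 40%.
So before the transaction, Hiroshi does not control Everline.
After the purchase, Hiroshi holds 46% of Everline directly, and Greywick's stake falls to 12%.
Juniper and Hiroshi together hold 7% + 46% = 53% of Everline, so Hiroshi controls Everline.
Hiroshi did not control Everline before and does after, so the clause is triggered.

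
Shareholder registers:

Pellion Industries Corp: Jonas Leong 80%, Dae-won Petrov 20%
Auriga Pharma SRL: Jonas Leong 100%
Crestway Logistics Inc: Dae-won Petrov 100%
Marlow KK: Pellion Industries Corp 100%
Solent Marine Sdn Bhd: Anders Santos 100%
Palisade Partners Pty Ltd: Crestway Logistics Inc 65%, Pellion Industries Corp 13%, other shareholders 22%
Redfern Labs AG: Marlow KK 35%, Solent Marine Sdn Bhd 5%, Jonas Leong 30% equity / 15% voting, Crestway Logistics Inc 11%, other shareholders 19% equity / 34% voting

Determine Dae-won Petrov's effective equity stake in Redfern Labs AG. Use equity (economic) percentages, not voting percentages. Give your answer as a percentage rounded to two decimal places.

Dae-won reaches Redfern along 2 paths.
Via Pellion → Marlow: 20% × 100% × 35% = 7%.
Via Crestway: 100% × 11% = 11%.
Total: 7% + 11% = 18%.
Rounded: 18.00%.

18.00%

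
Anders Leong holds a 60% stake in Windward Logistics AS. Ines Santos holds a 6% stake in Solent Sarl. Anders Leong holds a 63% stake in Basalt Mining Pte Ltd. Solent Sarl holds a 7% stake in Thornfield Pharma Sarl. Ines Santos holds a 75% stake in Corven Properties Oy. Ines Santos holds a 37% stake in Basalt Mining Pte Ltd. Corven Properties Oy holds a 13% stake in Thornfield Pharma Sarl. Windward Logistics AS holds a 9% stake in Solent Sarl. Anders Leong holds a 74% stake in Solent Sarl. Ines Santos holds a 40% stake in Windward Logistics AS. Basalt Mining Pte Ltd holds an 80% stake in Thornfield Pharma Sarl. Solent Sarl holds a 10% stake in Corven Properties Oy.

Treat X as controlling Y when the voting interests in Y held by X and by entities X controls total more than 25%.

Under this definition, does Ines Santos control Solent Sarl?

No

Ines holds 40% of Windward, so Ines controls Windward.
Ines holds 37% of Basalt, so Ines controls Basalt.
Ines holds 75% of Corven, so Ines controls Corven.
Basalt and Corven together hold 80% + 13% = 93% of Thornfield, so Ines controls Thornfield.
In Solent, Ines's side holds only 6% + 9% = 15%, not > 25%.
So Ines does not control Solent.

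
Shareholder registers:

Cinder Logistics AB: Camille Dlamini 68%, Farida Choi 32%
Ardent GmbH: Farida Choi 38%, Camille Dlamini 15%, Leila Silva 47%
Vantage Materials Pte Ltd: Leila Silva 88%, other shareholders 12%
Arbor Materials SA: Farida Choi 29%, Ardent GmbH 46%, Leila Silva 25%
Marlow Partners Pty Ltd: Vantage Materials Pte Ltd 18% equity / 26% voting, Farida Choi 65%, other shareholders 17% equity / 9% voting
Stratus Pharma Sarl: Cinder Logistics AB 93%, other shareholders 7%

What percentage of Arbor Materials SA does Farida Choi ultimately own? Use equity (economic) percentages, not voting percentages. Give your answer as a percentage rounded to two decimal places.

46.48%

Farida reaches Arbor along 2 paths.
Direct stake: 29% = 29%.
Via Ardent: 38% × 46% = 17.48%.
Total: 29% + 17.48% = 46.48%.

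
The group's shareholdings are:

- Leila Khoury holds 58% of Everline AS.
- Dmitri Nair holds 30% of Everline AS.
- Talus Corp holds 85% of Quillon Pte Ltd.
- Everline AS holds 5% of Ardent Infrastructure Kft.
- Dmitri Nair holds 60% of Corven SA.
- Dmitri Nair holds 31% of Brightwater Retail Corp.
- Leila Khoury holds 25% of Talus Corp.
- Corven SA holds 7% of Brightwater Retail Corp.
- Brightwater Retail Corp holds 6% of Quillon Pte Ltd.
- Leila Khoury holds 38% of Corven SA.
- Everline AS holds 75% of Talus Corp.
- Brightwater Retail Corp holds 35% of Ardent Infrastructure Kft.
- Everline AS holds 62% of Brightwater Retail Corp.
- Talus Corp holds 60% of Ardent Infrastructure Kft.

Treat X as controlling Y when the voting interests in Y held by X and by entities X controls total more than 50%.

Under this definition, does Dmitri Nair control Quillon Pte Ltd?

No

Dmitri holds 60% of Corven, so Dmitri controls Corven.
Neither Dmitri nor any entity Dmitri controls holds any voting interest in Quillon.
So Dmitri does not control Quillon.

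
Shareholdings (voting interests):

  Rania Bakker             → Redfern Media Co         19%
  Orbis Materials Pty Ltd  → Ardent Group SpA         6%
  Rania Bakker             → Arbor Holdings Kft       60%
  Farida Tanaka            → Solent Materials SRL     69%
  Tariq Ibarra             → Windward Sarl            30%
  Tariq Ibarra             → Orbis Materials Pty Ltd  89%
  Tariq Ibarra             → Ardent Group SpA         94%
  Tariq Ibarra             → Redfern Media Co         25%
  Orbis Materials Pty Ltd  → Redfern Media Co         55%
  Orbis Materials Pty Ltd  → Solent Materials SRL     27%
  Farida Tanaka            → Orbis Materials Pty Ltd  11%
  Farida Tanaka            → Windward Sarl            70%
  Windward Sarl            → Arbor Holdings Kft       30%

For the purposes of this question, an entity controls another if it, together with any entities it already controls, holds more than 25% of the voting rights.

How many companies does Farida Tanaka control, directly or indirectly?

3

Farida holds 70% of Windward, so Farida controls Windward.
Windward holds 30% of Arbor, so Farida controls Arbor.
Farida holds 69% of Solent, so Farida controls Solent.
No other company's threshold is met.
Farida controls 3 companies.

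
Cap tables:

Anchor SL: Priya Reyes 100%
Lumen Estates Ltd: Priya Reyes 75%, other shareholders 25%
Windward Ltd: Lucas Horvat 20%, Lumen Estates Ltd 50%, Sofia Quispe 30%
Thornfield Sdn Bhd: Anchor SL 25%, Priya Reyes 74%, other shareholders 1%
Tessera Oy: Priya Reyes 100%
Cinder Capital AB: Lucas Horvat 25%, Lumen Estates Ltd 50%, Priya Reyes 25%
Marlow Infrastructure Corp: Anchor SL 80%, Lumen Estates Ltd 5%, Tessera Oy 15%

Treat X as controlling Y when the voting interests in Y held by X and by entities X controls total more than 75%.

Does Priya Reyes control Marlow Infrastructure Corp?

Yes

Priya holds 100% of Anchor, so Priya controls Anchor.
Priya holds 100% of Tessera, so Priya controls Tessera.
Anchor and Tessera together hold 80% + 15% = 95% of Marlow, so Priya controls Marlow.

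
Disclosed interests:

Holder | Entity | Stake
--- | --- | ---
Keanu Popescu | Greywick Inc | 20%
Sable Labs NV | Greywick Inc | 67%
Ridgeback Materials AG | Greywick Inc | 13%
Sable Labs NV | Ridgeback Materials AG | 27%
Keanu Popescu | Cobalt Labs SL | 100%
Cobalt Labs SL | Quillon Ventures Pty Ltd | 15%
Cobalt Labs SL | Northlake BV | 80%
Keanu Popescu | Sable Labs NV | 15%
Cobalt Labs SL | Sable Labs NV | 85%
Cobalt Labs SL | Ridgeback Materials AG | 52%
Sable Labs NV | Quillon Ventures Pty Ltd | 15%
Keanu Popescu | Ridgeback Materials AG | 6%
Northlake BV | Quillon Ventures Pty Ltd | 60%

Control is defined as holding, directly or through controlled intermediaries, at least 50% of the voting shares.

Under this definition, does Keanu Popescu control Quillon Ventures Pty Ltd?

Keanu holds 100% of Cobalt, so Keanu controls Cobalt.
Cobalt and Keanu together hold 85% + 15% = 100% of Sable, so Keanu controls Sable.
Cobalt holds 80% of Northlake, so Keanu controls Northlake.
Sable and Northlake and Cobalt together hold 15% + 60% + 15% = 90% of Quillon, so Keanu controls Quillon.

Yes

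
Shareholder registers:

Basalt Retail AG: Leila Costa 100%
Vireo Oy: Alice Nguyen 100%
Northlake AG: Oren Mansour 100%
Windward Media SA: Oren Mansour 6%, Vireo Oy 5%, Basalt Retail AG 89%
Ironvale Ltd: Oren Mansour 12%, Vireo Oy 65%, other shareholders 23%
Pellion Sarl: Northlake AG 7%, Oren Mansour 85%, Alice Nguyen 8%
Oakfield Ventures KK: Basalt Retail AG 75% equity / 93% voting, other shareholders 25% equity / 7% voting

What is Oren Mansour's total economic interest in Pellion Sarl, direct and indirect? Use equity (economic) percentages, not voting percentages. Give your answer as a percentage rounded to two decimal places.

Oren reaches Pellion along 2 paths.
Via Northlake: 100% × 7% = 7%.
Direct stake: 85% = 85%.
Total: 7% + 85% = 92%.
Rounded: 92.00%.

92.00%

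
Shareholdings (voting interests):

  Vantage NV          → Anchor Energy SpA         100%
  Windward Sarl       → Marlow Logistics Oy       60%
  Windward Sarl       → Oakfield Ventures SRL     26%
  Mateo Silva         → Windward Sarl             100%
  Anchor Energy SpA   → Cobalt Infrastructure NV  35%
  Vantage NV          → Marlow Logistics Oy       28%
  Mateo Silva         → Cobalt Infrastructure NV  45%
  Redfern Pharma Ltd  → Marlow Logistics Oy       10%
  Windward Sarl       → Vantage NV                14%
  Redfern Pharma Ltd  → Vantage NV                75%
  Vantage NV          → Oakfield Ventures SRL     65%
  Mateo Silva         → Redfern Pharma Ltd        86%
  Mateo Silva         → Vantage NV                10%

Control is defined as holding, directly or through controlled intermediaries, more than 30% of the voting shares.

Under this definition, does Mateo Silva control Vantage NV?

Yes

Mateo holds 100% of Windward, so Mateo controls Windward.
Mateo holds 86% of Redfern, so Mateo controls Redfern.
Mateo and Redfern and Windward together hold 10% + 75% + 14% = 99% of Vantage, so Mateo controls Vantage.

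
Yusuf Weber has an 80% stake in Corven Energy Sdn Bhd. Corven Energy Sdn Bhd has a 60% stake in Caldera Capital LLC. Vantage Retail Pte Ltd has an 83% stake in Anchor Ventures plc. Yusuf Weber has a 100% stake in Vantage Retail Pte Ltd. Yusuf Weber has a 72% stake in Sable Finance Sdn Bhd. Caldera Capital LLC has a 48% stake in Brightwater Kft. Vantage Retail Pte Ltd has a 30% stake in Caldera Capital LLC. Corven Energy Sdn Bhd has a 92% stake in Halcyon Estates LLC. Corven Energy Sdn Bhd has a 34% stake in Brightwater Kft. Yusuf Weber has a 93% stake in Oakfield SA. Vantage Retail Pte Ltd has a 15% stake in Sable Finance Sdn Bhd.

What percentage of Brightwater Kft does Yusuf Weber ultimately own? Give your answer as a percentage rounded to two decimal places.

Yusuf reaches Brightwater along 3 paths.
Via Corven: 80% × 34% = 27.2%.
Via Vantage → Caldera: 100% × 30% × 48% = 14.4%.
Via Corven → Caldera: 80% × 60% × 48% = 23.04%.
Total: 27.2% + 14.4% + 23.04% = 64.64%.

64.64%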